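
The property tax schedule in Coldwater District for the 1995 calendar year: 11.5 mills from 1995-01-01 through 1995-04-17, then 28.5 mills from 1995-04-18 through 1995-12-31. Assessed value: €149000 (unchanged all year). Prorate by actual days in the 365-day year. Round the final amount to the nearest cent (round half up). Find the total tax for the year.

€3503.95

1995-01-01 to 1995-04-17: 107 days at 11.5 mills → €149000 × 1.15% × 107/365 = €502.3137
1995-04-18 to 1995-12-31: 258 days at 28.5 mills → €149000 × 2.85% × 258/365 = €3001.6356
Total = €3503.9493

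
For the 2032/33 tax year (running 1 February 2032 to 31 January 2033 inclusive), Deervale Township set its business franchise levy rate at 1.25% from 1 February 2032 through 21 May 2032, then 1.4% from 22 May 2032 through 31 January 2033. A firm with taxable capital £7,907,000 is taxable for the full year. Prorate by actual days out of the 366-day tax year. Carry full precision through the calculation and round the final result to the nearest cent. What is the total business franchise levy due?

1 February – 21 May 2032: 111 days at 1.25% → £7,907,000 × 1.25% × 111/366 = £29,975.3074
22 May 2032 – 31 January 2033: 255 days at 1.4% → £7,907,000 × 1.4% × 255/366 = £77,125.6557
Total = £107,100.9631

£107,100.96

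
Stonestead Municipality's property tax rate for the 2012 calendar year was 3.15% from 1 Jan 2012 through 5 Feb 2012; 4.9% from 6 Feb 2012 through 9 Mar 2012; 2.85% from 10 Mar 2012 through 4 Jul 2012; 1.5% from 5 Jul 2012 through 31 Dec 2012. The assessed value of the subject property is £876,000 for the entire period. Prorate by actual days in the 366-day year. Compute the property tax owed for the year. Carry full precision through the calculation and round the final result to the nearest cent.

£21,027.59

1 Jan – 5 Feb 2012: 36 days at 3.15% → £876,000 × 3.15% × 36/366 = £2,714.1639
6 Feb – 9 Mar 2012: 33 days at 4.9% → £876,000 × 4.9% × 33/366 = £3,870.1967
10 Mar – 4 Jul 2012: 117 days at 2.85% → £876,000 × 2.85% × 117/366 = £7,980.9344
5 Jul – 31 Dec 2012: 180 days at 1.5% → £876,000 × 1.5% × 180/366 = £6,462.2951
Total = £21,027.5902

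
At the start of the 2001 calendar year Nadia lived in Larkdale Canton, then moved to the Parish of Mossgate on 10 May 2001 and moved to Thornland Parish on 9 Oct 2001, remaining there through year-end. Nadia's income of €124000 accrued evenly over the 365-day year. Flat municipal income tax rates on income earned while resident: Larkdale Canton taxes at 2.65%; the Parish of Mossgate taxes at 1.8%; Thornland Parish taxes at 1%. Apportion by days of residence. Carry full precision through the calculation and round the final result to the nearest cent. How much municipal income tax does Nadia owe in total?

€2376.21

Larkdale Canton, 1 Jan – 9 May 2001: 129 days → €124000 × 2.65% × 129/365 = €1161.3534
The Parish of Mossgate, 10 May – 8 Oct 2001: 152 days → €124000 × 1.8% × 152/365 = €929.4904
Thornland Parish, 9 Oct – 31 Dec 2001: 84 days → €124000 × 1% × 84/365 = €285.3699
Total = €2376.2137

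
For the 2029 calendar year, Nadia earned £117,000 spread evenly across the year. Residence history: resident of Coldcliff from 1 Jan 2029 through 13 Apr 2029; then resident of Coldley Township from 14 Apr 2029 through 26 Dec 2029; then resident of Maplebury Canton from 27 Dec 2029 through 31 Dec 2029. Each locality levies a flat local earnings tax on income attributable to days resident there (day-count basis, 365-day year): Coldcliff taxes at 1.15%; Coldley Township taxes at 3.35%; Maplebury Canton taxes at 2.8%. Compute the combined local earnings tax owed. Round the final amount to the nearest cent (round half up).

Coldcliff, 1 Jan – 13 Apr 2029: 103 days → £117,000 × 1.15% × 103/365 = £379.6890
Coldley Township, 14 Apr – 26 Dec 2029: 257 days → £117,000 × 3.35% × 257/365 = £2,759.7575
Maplebury Canton, 27 Dec – 31 Dec 2029: 5 days → £117,000 × 2.8% × 5/365 = £44.8767
Total = £3,184.3233

£3,184.32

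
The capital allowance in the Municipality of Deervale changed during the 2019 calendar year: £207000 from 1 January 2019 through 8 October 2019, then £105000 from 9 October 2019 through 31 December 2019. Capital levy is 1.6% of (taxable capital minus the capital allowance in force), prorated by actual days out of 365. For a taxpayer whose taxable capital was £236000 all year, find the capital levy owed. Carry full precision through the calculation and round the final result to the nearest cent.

1 January – 8 October 2019: 281 days, exemption £207000 → (£236000 − £207000) × 1.6% × 281/365 = £357.2164
9 October – 31 December 2019: 84 days, exemption £105000 → (£236000 − £105000) × 1.6% × 84/365 = £482.3671
Total = £839.5836

£839.58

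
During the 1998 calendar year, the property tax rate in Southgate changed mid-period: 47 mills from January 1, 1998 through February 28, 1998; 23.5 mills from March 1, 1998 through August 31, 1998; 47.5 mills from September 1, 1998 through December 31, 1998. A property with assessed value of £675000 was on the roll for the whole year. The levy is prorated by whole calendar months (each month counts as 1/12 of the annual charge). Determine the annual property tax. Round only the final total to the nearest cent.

January 1 – February 28, 1998: 2 months at 47 mills → £675000 × 4.7% × 2/12 = £5287.5000
March 1 – August 31, 1998: 6 months at 23.5 mills → £675000 × 2.35% × 6/12 = £7931.2500
September 1 – December 31, 1998: 4 months at 47.5 mills → £675000 × 4.75% × 4/12 = £10687.5000
Total = £23906.2500

£23906.25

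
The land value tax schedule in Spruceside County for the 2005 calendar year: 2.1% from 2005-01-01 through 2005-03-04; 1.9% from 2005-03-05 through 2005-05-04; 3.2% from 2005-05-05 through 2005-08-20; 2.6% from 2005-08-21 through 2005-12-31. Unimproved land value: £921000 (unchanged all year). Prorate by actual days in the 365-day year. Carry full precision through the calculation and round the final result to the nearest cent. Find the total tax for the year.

£23708.81

2005-01-01 to 2005-03-04: 63 days at 2.1% → £921000 × 2.1% × 63/365 = £3338.3096
2005-03-05 to 2005-05-04: 61 days at 1.9% → £921000 × 1.9% × 61/365 = £2924.4904
2005-05-05 to 2005-08-20: 108 days at 3.2% → £921000 × 3.2% × 108/365 = £8720.4822
2005-08-21 to 2005-12-31: 133 days at 2.6% → £921000 × 2.6% × 133/365 = £8725.5288
Total = £23708.8110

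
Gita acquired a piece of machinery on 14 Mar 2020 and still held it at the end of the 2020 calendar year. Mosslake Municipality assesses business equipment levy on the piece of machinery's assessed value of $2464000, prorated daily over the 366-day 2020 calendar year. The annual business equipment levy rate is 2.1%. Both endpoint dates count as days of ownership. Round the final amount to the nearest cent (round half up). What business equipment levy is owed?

Days held (14 Mar – 31 Dec 2020): 293 out of 366
Tax = $2464000 × 2.1% × 293/366 = $41423.4754

$41423.48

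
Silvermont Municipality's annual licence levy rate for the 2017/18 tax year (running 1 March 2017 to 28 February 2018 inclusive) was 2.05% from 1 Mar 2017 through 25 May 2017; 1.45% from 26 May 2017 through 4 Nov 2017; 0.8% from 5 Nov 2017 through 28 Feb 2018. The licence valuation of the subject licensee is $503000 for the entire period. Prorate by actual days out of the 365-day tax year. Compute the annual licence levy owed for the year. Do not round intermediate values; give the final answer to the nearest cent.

$6965.52

1 Mar – 25 May 2017: 86 days at 2.05% → $503000 × 2.05% × 86/365 = $2429.5589
26 May – 4 Nov 2017: 163 days at 1.45% → $503000 × 1.45% × 163/365 = $3257.0973
5 Nov 2017 – 28 Feb 2018: 116 days at 0.8% → $503000 × 0.8% × 116/365 = $1278.8603
Total = $6965.5164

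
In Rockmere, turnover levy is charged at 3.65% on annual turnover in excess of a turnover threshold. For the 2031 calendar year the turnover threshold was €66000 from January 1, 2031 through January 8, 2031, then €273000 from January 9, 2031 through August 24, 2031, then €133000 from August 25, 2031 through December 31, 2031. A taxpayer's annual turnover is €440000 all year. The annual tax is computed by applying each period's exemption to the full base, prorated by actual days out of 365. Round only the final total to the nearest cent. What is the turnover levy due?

January 1 – January 8, 2031: 8 days, exemption €66000 → (€440000 − €66000) × 3.65% × 8/365 = €299.2000
January 9 – August 24, 2031: 228 days, exemption €273000 → (€440000 − €273000) × 3.65% × 228/365 = €3807.6000
August 25 – December 31, 2031: 129 days, exemption €133000 → (€440000 − €133000) × 3.65% × 129/365 = €3960.3000
Total = €8067.1000

€8067.10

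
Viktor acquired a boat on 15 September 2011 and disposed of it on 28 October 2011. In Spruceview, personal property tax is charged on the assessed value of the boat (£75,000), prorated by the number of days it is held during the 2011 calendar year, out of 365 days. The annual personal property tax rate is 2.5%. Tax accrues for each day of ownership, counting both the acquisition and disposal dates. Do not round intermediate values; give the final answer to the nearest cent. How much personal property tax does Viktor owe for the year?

Days held (15 September – 28 October 2011): 44 out of 365
Tax = £75,000 × 2.5% × 44/365 = £226.0274

£226.03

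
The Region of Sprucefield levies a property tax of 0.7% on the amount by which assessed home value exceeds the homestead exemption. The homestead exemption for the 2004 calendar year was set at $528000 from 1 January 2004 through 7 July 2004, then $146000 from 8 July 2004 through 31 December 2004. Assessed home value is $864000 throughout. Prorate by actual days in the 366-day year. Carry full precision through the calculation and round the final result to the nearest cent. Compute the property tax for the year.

1 January – 7 July 2004: 189 days, exemption $528000 → ($864000 − $528000) × 0.7% × 189/366 = $1214.5574
8 July – 31 December 2004: 177 days, exemption $146000 → ($864000 − $146000) × 0.7% × 177/366 = $2430.6066
Total = $3645.1639

$3645.16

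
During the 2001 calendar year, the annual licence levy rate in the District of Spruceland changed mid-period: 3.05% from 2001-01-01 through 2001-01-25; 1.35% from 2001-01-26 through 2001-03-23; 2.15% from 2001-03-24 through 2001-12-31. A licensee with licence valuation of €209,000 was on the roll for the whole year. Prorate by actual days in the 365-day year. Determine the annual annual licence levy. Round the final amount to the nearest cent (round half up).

2001-01-01 to 2001-01-25: 25 days at 3.05% → €209,000 × 3.05% × 25/365 = €436.6096
2001-01-26 to 2001-03-23: 57 days at 1.35% → €209,000 × 1.35% × 57/365 = €440.6178
2001-03-24 to 2001-12-31: 283 days at 2.15% → €209,000 × 2.15% × 283/365 = €3,484.0014
Total = €4,361.2288

€4,361.23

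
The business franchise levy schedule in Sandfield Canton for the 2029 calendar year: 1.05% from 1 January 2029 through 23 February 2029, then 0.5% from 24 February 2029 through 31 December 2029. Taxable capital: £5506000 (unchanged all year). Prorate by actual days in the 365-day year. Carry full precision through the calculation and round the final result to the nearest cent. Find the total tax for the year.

1 January – 23 February 2029: 54 days at 1.05% → £5506000 × 1.05% × 54/365 = £8553.1562
24 February – 31 December 2029: 311 days at 0.5% → £5506000 × 0.5% × 311/365 = £23457.0685
Total = £32010.2247

£32010.22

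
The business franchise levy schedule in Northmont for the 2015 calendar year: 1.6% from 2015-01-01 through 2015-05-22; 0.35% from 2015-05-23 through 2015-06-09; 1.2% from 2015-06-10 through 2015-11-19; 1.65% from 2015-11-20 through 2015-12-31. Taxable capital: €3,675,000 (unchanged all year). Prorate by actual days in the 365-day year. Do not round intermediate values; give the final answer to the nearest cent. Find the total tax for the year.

€50,181.37

2015-01-01 to 2015-05-22: 142 days at 1.6% → €3,675,000 × 1.6% × 142/365 = €22,875.6164
2015-05-23 to 2015-06-09: 18 days at 0.35% → €3,675,000 × 0.35% × 18/365 = €634.3151
2015-06-10 to 2015-11-19: 163 days at 1.2% → €3,675,000 × 1.2% × 163/365 = €19,693.9726
2015-11-20 to 2015-12-31: 42 days at 1.65% → €3,675,000 × 1.65% × 42/365 = €6,977.4658
Total = €50,181.3699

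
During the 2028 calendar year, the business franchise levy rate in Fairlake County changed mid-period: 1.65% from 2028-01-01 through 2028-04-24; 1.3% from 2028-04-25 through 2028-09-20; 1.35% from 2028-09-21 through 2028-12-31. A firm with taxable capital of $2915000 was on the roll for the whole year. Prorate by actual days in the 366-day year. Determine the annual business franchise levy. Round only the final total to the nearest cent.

2028-01-01 to 2028-04-24: 115 days at 1.65% → $2915000 × 1.65% × 115/366 = $15112.6025
2028-04-25 to 2028-09-20: 149 days at 1.3% → $2915000 × 1.3% × 149/366 = $15427.1995
2028-09-21 to 2028-12-31: 102 days at 1.35% → $2915000 × 1.35% × 102/366 = $10967.0902
Total = $41506.8921

$41506.89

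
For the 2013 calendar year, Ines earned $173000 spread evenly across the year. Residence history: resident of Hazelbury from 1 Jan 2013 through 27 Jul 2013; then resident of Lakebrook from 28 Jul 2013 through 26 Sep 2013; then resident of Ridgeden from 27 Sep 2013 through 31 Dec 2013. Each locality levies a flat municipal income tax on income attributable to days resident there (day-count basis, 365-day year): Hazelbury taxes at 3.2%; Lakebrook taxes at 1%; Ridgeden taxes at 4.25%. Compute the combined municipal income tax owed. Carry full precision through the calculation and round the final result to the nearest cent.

$5377.69

Hazelbury, 1 Jan – 27 Jul 2013: 208 days → $173000 × 3.2% × 208/365 = $3154.7616
Lakebrook, 28 Jul – 26 Sep 2013: 61 days → $173000 × 1% × 61/365 = $289.1233
Ridgeden, 27 Sep – 31 Dec 2013: 96 days → $173000 × 4.25% × 96/365 = $1933.8082
Total = $5377.6932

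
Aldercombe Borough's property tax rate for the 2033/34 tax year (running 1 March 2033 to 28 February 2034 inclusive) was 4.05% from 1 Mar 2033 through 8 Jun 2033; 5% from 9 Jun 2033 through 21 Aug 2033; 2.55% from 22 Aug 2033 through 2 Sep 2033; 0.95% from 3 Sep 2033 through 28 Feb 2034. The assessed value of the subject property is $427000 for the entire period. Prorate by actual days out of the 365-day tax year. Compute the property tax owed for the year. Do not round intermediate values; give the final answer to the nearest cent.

$11413.77

1 Mar – 8 Jun 2033: 100 days at 4.05% → $427000 × 4.05% × 100/365 = $4737.9452
9 Jun – 21 Aug 2033: 74 days at 5% → $427000 × 5% × 74/365 = $4328.4932
22 Aug – 2 Sep 2033: 12 days at 2.55% → $427000 × 2.55% × 12/365 = $357.9781
3 Sep 2033 – 28 Feb 2034: 179 days at 0.95% → $427000 × 0.95% × 179/365 = $1989.3521
Total = $11413.7685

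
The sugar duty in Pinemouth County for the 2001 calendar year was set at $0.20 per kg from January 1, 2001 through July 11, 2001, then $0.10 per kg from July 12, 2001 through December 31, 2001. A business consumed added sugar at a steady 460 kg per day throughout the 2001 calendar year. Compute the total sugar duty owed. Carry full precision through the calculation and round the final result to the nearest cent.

January 1 – July 11, 2001: 192 days × 460 kg/day = 88,320 kg at $0.20/kg → $17,664.00
July 12 – December 31, 2001: 173 days × 460 kg/day = 79,580 kg at $0.10/kg → $7,958.00

$25,622.00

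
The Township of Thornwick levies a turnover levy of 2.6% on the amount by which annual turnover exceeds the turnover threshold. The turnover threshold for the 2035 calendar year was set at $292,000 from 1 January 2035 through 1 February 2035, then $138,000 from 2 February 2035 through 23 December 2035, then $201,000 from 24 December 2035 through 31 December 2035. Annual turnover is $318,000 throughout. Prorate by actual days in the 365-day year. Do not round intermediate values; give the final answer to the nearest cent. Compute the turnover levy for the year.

1 January – 1 February 2035: 32 days, exemption $292,000 → ($318,000 − $292,000) × 2.6% × 32/365 = $59.2658
2 February – 23 December 2035: 325 days, exemption $138,000 → ($318,000 − $138,000) × 2.6% × 325/365 = $4,167.1233
24 December – 31 December 2035: 8 days, exemption $201,000 → ($318,000 − $201,000) × 2.6% × 8/365 = $66.6740
Total = $4,293.0630

$4,293.06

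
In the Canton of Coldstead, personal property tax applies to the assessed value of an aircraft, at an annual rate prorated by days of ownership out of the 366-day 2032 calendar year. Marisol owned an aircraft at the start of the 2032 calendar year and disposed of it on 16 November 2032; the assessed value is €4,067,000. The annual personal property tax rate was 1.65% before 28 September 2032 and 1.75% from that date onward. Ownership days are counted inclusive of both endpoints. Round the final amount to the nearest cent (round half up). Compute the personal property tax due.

€59,410.42

1 January – 27 September 2032: 271 days at 1.65% → €4,067,000 × 1.65% × 271/366 = €49,687.4057
28 September – 16 November 2032: 50 days at 1.75% → €4,067,000 × 1.75% × 50/366 = €9,723.0191
Total = €59,410.4249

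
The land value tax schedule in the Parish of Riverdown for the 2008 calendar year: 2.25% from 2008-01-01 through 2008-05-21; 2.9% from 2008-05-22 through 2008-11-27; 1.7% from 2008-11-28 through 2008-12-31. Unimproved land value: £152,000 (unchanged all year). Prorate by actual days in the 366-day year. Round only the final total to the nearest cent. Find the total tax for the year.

£3,855.23

2008-01-01 to 2008-05-21: 142 days at 2.25% → £152,000 × 2.25% × 142/366 = £1,326.8852
2008-05-22 to 2008-11-27: 190 days at 2.9% → £152,000 × 2.9% × 190/366 = £2,288.3060
2008-11-28 to 2008-12-31: 34 days at 1.7% → £152,000 × 1.7% × 34/366 = £240.0437
Total = £3,855.2350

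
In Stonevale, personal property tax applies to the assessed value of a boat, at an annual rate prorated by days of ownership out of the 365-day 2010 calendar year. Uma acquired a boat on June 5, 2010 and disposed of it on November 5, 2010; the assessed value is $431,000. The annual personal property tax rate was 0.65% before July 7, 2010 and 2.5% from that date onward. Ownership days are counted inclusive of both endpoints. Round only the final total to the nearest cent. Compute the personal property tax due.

$3,847.12

June 5 – July 6, 2010: 32 days at 0.65% → $431,000 × 0.65% × 32/365 = $245.6110
July 7 – November 5, 2010: 122 days at 2.5% → $431,000 × 2.5% × 122/365 = $3,601.5068
Total = $3,847.1178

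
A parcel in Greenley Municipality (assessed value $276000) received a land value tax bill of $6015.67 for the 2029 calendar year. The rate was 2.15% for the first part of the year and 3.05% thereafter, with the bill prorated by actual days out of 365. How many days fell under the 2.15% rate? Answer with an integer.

Let d = days at the first rate; then 365 − d days at the second rate.
$276000 × [2.15%·d + 3.05%·(365−d)] / 365 = $6015.67
Solving gives d = 353, so the new rate took effect on 20 December 2029.

353 days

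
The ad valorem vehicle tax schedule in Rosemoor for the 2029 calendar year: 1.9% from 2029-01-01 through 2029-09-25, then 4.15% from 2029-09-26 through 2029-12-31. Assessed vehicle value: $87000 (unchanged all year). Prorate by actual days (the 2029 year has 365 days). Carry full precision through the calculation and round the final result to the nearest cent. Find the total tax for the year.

$2173.21

2029-01-01 to 2029-09-25: 268 days at 1.9% → $87000 × 1.9% × 268/365 = $1213.7096
2029-09-26 to 2029-12-31: 97 days at 4.15% → $87000 × 4.15% × 97/365 = $959.5027
Total = $2173.2123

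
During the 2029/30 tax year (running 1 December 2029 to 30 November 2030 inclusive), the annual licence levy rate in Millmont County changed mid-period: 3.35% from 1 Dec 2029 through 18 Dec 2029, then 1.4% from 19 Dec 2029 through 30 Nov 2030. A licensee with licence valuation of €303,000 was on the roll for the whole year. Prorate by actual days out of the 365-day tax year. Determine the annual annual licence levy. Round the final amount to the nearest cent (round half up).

1 Dec – 18 Dec 2029: 18 days at 3.35% → €303,000 × 3.35% × 18/365 = €500.5726
19 Dec 2029 – 30 Nov 2030: 347 days at 1.4% → €303,000 × 1.4% × 347/365 = €4,032.8055
Total = €4,533.3781

€4,533.38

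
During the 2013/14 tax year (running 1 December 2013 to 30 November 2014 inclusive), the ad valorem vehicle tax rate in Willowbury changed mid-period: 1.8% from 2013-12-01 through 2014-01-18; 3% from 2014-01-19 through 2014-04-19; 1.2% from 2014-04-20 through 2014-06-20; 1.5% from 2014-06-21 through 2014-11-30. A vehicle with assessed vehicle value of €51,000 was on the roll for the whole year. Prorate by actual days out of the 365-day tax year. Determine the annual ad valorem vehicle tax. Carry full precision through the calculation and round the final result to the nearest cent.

€950.28

2013-12-01 to 2014-01-18: 49 days at 1.8% → €51,000 × 1.8% × 49/365 = €123.2384
2014-01-19 to 2014-04-19: 91 days at 3% → €51,000 × 3% × 91/365 = €381.4521
2014-04-20 to 2014-06-20: 62 days at 1.2% → €51,000 × 1.2% × 62/365 = €103.9562
2014-06-21 to 2014-11-30: 163 days at 1.5% → €51,000 × 1.5% × 163/365 = €341.6301
Total = €950.2767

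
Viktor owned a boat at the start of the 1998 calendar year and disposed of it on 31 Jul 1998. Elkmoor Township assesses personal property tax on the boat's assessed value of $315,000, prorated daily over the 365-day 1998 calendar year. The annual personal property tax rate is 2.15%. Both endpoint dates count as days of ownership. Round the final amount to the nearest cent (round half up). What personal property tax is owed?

$3,933.62

Days held (1 Jan – 31 Jul 1998): 212 out of 365
Tax = $315,000 × 2.15% × 212/365 = $3,933.6164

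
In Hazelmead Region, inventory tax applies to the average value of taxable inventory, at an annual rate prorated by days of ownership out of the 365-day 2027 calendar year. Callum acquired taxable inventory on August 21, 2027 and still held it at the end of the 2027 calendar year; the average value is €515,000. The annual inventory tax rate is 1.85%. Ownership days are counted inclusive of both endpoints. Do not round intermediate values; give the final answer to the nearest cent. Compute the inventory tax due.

Days held (August 21 – December 31, 2027): 133 out of 365
Tax = €515,000 × 1.85% × 133/365 = €3,471.6644

€3,471.66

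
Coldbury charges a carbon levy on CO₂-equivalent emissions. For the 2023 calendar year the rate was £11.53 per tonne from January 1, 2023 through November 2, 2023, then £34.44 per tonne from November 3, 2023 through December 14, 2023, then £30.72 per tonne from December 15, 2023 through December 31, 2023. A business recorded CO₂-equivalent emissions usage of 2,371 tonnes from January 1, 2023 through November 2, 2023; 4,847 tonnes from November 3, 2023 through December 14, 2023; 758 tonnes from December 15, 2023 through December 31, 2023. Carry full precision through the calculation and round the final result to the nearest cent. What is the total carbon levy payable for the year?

£217,554.07

January 1 – November 2, 2023: 2,371 tonnes at £11.53/tonne → £27,337.63
November 3 – December 14, 2023: 4,847 tonnes at £34.44/tonne → £166,930.68
December 15 – December 31, 2023: 758 tonnes at £30.72/tonne → £23,285.76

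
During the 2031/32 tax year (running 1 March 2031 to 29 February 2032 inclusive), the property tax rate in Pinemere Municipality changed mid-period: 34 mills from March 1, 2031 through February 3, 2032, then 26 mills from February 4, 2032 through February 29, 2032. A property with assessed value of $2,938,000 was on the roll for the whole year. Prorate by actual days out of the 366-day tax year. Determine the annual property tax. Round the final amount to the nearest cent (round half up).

$98,222.32

March 1, 2031 – February 3, 2032: 340 days at 34 mills → $2,938,000 × 3.4% × 340/366 = $92,795.8470
February 4 – February 29, 2032: 26 days at 26 mills → $2,938,000 × 2.6% × 26/366 = $5,426.4699
Total = $98,222.3169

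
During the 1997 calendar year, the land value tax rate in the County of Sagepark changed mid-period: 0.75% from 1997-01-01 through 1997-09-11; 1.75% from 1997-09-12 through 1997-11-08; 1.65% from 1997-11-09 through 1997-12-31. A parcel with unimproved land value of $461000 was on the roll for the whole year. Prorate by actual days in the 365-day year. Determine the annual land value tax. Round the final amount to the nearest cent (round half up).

1997-01-01 to 1997-09-11: 254 days at 0.75% → $461000 × 0.75% × 254/365 = $2406.0411
1997-09-12 to 1997-11-08: 58 days at 1.75% → $461000 × 1.75% × 58/365 = $1281.9589
1997-11-09 to 1997-12-31: 53 days at 1.65% → $461000 × 1.65% × 53/365 = $1104.5055
Total = $4792.5055

$4792.51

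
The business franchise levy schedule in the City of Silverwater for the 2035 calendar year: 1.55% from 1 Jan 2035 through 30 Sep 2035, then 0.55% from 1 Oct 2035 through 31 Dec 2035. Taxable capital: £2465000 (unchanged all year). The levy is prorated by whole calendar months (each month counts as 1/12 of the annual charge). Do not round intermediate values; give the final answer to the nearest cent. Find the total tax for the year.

£32045.00

1 Jan – 30 Sep 2035: 9 months at 1.55% → £2465000 × 1.55% × 9/12 = £28655.6250
1 Oct – 31 Dec 2035: 3 months at 0.55% → £2465000 × 0.55% × 3/12 = £3389.3750
Total = £32045.0000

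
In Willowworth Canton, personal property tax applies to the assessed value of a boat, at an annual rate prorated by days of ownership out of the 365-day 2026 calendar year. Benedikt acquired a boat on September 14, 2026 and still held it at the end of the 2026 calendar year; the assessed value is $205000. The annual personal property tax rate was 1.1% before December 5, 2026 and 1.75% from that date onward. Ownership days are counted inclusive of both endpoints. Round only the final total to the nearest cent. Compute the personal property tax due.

September 14 – December 4, 2026: 82 days at 1.1% → $205000 × 1.1% × 82/365 = $506.6027
December 5 – December 31, 2026: 27 days at 1.75% → $205000 × 1.75% × 27/365 = $265.3767
Total = $771.9795

$771.98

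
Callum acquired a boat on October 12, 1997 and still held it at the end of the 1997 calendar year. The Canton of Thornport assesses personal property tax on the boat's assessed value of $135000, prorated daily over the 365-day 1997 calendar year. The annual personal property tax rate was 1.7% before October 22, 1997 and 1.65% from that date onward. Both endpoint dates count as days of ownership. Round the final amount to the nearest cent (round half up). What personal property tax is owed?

$496.17

October 12 – October 21, 1997: 10 days at 1.7% → $135000 × 1.7% × 10/365 = $62.8767
October 22 – December 31, 1997: 71 days at 1.65% → $135000 × 1.65% × 71/365 = $433.2945
Total = $496.1712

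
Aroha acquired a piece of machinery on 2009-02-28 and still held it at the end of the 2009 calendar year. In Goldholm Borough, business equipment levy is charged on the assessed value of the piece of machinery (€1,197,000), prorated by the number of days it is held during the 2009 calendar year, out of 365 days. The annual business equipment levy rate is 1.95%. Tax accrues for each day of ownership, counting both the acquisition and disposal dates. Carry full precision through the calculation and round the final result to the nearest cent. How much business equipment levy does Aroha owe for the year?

Days held (2009-02-28 to 2009-12-31): 307 out of 365
Tax = €1,197,000 × 1.95% × 307/365 = €19,632.4397

€19,632.44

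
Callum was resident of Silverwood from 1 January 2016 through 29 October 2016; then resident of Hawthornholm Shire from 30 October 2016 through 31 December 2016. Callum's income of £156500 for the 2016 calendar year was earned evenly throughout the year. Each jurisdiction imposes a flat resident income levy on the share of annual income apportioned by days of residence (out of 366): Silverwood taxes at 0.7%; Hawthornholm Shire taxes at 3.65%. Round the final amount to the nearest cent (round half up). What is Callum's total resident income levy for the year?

Silverwood, 1 January – 29 October 2016: 303 days → £156500 × 0.7% × 303/366 = £906.9303
Hawthornholm Shire, 30 October – 31 December 2016: 63 days → £156500 × 3.65% × 63/366 = £983.2561
Total = £1890.1865

£1890.19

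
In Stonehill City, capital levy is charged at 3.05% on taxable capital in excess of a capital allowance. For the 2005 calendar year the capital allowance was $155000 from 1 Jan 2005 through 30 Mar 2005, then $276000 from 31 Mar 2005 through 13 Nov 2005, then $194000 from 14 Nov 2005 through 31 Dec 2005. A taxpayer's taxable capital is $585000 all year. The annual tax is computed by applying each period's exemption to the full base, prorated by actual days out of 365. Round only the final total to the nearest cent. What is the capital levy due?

1 Jan – 30 Mar 2005: 89 days, exemption $155000 → ($585000 − $155000) × 3.05% × 89/365 = $3197.9041
31 Mar – 13 Nov 2005: 228 days, exemption $276000 → ($585000 − $276000) × 3.05% × 228/365 = $5887.0849
14 Nov – 31 Dec 2005: 48 days, exemption $194000 → ($585000 − $194000) × 3.05% × 48/365 = $1568.2849
Total = $10653.2740

$10653.27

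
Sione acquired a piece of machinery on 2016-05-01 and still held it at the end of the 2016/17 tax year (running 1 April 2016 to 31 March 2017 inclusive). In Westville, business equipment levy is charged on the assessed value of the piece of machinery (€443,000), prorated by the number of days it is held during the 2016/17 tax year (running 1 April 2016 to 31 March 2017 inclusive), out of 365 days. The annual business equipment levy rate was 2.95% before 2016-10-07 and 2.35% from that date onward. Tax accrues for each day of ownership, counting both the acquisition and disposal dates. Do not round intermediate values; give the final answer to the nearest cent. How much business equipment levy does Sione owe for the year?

2016-05-01 to 2016-10-06: 159 days at 2.95% → €443,000 × 2.95% × 159/365 = €5,692.8534
2016-10-07 to 2017-03-31: 176 days at 2.35% → €443,000 × 2.35% × 176/365 = €5,019.8575
Total = €10,712.7110

€10,712.71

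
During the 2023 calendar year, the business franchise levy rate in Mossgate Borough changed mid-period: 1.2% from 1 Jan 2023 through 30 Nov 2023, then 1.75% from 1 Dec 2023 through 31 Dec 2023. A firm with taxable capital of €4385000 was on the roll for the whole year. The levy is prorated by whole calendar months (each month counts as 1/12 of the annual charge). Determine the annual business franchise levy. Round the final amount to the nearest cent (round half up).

1 Jan – 30 Nov 2023: 11 months at 1.2% → €4385000 × 1.2% × 11/12 = €48235.0000
1 Dec – 31 Dec 2023: 1 month at 1.75% → €4385000 × 1.75% × 1/12 = €6394.7917
Total = €54629.7917

€54629.79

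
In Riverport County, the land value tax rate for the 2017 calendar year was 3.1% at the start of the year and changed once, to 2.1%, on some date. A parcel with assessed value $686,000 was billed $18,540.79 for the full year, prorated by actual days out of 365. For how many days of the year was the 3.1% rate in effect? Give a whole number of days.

Let d = days at the first rate; then 365 − d days at the second rate.
$686,000 × [3.1%·d + 2.1%·(365−d)] / 365 = $18,540.79
Solving gives d = 220, so the new rate took effect on 9 Aug 2017.

220 days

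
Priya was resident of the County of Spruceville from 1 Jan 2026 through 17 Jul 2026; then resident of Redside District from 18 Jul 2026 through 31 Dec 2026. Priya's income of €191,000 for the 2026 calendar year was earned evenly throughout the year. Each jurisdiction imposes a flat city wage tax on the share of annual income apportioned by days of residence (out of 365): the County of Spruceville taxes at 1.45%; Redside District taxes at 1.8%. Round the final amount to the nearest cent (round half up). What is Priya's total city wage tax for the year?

The County of Spruceville, 1 Jan – 17 Jul 2026: 198 days → €191,000 × 1.45% × 198/365 = €1,502.3589
Redside District, 18 Jul – 31 Dec 2026: 167 days → €191,000 × 1.8% × 167/365 = €1,573.0027
Total = €3,075.3616

€3,075.36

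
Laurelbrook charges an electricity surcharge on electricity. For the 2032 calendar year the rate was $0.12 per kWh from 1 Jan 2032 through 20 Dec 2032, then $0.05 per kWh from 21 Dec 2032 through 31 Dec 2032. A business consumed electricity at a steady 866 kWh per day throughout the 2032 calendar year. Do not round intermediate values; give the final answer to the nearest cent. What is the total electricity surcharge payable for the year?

1 Jan – 20 Dec 2032: 355 days × 866 kWh/day = 307,430 kWh at $0.12/kWh → $36,891.60
21 Dec – 31 Dec 2032: 11 days × 866 kWh/day = 9,526 kWh at $0.05/kWh → $476.30

$37,367.90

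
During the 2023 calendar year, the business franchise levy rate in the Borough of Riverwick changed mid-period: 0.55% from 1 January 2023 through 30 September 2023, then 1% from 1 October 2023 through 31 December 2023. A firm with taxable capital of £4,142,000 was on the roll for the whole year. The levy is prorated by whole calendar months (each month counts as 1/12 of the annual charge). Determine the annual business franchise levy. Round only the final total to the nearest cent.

£27,440.75

1 January – 30 September 2023: 9 months at 0.55% → £4,142,000 × 0.55% × 9/12 = £17,085.7500
1 October – 31 December 2023: 3 months at 1% → £4,142,000 × 1% × 3/12 = £10,355.0000
Total = £27,440.7500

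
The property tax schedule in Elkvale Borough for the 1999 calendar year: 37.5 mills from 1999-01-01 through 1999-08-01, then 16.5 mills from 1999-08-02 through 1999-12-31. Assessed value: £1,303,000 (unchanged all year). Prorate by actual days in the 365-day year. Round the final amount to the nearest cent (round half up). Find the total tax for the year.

£37,467.50

1999-01-01 to 1999-08-01: 213 days at 37.5 mills → £1,303,000 × 3.75% × 213/365 = £28,514.2808
1999-08-02 to 1999-12-31: 152 days at 16.5 mills → £1,303,000 × 1.65% × 152/365 = £8,953.2164
Total = £37,467.4973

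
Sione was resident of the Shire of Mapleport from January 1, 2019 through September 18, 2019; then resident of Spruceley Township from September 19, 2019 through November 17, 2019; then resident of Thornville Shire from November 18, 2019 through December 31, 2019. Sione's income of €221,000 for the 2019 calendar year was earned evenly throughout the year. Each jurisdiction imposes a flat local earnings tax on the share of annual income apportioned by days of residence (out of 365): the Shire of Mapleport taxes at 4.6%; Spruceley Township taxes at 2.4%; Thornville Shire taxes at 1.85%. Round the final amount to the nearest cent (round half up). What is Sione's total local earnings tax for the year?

€8,634.14

The Shire of Mapleport, January 1 – September 18, 2019: 261 days → €221,000 × 4.6% × 261/365 = €7,269.3863
Spruceley Township, September 19 – November 17, 2019: 60 days → €221,000 × 2.4% × 60/365 = €871.8904
Thornville Shire, November 18 – December 31, 2019: 44 days → €221,000 × 1.85% × 44/365 = €492.8603
Total = €8,634.1370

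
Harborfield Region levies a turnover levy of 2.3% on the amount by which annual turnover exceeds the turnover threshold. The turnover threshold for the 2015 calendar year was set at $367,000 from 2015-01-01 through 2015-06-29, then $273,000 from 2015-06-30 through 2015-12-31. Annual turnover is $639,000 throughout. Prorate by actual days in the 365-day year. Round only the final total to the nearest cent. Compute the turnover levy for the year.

$7,351.81

2015-01-01 to 2015-06-29: 180 days, exemption $367,000 → ($639,000 − $367,000) × 2.3% × 180/365 = $3,085.1507
2015-06-30 to 2015-12-31: 185 days, exemption $273,000 → ($639,000 − $273,000) × 2.3% × 185/365 = $4,266.6575
Total = $7,351.8082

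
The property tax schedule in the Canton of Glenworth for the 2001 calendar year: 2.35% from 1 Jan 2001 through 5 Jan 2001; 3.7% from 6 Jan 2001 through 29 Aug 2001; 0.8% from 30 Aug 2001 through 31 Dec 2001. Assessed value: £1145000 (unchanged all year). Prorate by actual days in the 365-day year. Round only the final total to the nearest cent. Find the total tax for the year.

1 Jan – 5 Jan 2001: 5 days at 2.35% → £1145000 × 2.35% × 5/365 = £368.5959
6 Jan – 29 Aug 2001: 236 days at 3.7% → £1145000 × 3.7% × 236/365 = £27392.1644
30 Aug – 31 Dec 2001: 124 days at 0.8% → £1145000 × 0.8% × 124/365 = £3111.8904
Total = £30872.6507

£30872.65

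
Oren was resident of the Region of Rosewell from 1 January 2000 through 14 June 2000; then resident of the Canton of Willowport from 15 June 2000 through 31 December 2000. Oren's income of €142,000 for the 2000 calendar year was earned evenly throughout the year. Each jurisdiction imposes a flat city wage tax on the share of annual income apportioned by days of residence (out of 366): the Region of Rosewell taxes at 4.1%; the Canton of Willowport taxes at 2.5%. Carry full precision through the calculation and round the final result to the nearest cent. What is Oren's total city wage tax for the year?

The Region of Rosewell, 1 January – 14 June 2000: 166 days → €142,000 × 4.1% × 166/366 = €2,640.5792
The Canton of Willowport, 15 June – 31 December 2000: 200 days → €142,000 × 2.5% × 200/366 = €1,939.8907
Total = €4,580.4699

€4,580.47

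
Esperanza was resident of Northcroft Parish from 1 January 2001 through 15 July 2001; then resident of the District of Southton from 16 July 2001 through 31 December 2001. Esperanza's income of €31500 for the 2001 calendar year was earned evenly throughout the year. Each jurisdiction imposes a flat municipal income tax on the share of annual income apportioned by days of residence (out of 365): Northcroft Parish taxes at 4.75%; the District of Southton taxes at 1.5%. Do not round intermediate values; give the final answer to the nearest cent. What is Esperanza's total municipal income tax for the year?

Northcroft Parish, 1 January – 15 July 2001: 196 days → €31500 × 4.75% × 196/365 = €803.4658
The District of Southton, 16 July – 31 December 2001: 169 days → €31500 × 1.5% × 169/365 = €218.7740
Total = €1022.2397

€1022.24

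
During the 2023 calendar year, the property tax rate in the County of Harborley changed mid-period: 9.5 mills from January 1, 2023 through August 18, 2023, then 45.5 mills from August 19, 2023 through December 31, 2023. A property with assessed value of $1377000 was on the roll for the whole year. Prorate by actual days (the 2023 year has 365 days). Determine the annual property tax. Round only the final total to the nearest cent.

$31416.35

January 1 – August 18, 2023: 230 days at 9.5 mills → $1377000 × 0.95% × 230/365 = $8243.1370
August 19 – December 31, 2023: 135 days at 45.5 mills → $1377000 × 4.55% × 135/365 = $23173.2123
Total = $31416.3493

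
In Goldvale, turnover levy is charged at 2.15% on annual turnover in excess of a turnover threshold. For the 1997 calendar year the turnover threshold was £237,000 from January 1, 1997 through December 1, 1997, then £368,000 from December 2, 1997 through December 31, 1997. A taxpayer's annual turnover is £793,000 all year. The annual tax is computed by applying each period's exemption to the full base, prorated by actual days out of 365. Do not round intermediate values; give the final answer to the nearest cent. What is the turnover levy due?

£11,722.51

January 1 – December 1, 1997: 335 days, exemption £237,000 → (£793,000 − £237,000) × 2.15% × 335/365 = £10,971.4795
December 2 – December 31, 1997: 30 days, exemption £368,000 → (£793,000 − £368,000) × 2.15% × 30/365 = £751.0274
Total = £11,722.5068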